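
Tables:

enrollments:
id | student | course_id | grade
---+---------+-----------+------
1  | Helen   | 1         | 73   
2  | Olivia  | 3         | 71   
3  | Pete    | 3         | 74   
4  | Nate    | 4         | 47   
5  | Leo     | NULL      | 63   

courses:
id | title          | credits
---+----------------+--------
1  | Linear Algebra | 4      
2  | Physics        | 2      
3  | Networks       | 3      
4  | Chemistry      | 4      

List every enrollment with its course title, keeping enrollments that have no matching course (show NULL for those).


LEFT JOIN keeps every row from enrollments (the left table); where course_id has no match in courses, the course columns become NULL. Walk through each enrollment:
  - enrollment 1 (Helen): course_id=1 -> matches Linear Algebra
  - enrollment 2 (Olivia): course_id=3 -> matches Networks
  - enrollment 3 (Pete): course_id=3 -> matches Networks
  - enrollment 4 (Nate): course_id=4 -> matches Chemistry
  - enrollment 5 (Leo): course_id=NULL, no match -> kept with NULL
All 5 rows appear; 1 has NULL course.

SQL:
SELECT a.student, b.title AS course
FROM enrollments a
LEFT JOIN courses b ON a.course_id = b.id

Result:
student | course        
--------+---------------
Helen   | Linear Algebra
Olivia  | Networks      
Pete    | Networks      
Nate    | Chemistry     
Leo     | NULL          


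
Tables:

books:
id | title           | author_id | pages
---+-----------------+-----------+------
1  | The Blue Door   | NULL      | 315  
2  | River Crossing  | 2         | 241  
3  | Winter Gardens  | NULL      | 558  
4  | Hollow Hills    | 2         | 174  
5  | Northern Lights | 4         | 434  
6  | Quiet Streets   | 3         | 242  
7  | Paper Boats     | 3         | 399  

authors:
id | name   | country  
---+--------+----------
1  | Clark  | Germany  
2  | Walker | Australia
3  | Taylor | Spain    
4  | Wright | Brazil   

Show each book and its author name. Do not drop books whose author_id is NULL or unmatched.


LEFT JOIN keeps every row from books (the left table); where author_id has no match in authors, the author columns become NULL. Walk through each book:
  - book 1 (The Blue Door): author_id=NULL, no match -> kept with NULL
  - book 2 (River Crossing): author_id=2 -> matches Walker
  - book 3 (Winter Gardens): author_id=NULL, no match -> kept with NULL
  - book 4 (Hollow Hills): author_id=2 -> matches Walker
  - book 5 (Northern Lights): author_id=4 -> matches Wright
  - book 6 (Quiet Streets): author_id=3 -> matches Taylor
  - book 7 (Paper Boats): author_id=3 -> matches Taylor
All 7 rows appear; 2 have NULL author.

SQL:
SELECT a.title, b.name AS author
FROM books a
LEFT JOIN authors b ON a.author_id = b.id

Result:
title           | author
----------------+-------
The Blue Door   | NULL  
River Crossing  | Walker
Winter Gardens  | NULL  
Hollow Hills    | Walker
Northern Lights | Wright
Quiet Streets   | Taylor
Paper Boats     | Taylor


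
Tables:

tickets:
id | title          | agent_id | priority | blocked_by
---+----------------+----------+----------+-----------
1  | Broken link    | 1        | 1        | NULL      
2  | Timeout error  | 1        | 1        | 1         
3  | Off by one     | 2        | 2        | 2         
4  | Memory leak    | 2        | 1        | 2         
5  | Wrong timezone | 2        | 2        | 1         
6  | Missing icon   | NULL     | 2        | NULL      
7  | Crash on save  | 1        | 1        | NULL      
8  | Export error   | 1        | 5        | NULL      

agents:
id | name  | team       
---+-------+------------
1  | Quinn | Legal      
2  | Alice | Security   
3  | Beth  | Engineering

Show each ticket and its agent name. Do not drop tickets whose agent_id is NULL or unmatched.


LEFT JOIN keeps every row from tickets (the left table); where agent_id has no match in agents, the agent columns become NULL. Walk through each ticket:
  - ticket 1 (Broken link): agent_id=1 -> matches Quinn
  - ticket 2 (Timeout error): agent_id=1 -> matches Quinn
  - ticket 3 (Off by one): agent_id=2 -> matches Alice
  - ticket 4 (Memory leak): agent_id=2 -> matches Alice
  - ticket 5 (Wrong timezone): agent_id=2 -> matches Alice
  - ticket 6 (Missing icon): agent_id=NULL, no match -> kept with NULL
  - ticket 7 (Crash on save): agent_id=1 -> matches Quinn
  - ticket 8 (Export error): agent_id=1 -> matches Quinn
All 8 rows appear; 1 has NULL agent.

SQL:
SELECT a.title, b.name AS agent
FROM tickets a
LEFT JOIN agents b ON a.agent_id = b.id

Result:
title          | agent
---------------+------
Broken link    | Quinn
Timeout error  | Quinn
Off by one     | Alice
Memory leak    | Alice
Wrong timezone | Alice
Missing icon   | NULL 
Crash on save  | Quinn
Export error   | Quinn


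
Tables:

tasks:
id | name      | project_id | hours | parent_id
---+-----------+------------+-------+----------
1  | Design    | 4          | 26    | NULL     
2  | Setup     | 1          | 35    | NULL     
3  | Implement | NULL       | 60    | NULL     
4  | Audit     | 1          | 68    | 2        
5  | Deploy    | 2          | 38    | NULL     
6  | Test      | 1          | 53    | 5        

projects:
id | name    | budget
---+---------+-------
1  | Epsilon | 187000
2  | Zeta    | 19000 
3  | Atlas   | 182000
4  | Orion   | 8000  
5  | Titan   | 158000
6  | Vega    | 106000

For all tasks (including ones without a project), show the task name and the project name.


LEFT JOIN keeps every row from tasks (the left table); where project_id has no match in projects, the project columns become NULL. Walk through each task:
  - task 1 (Design): project_id=4 -> matches Orion
  - task 2 (Setup): project_id=1 -> matches Epsilon
  - task 3 (Implement): project_id=NULL, no match -> kept with NULL
  - task 4 (Audit): project_id=1 -> matches Epsilon
  - task 5 (Deploy): project_id=2 -> matches Zeta
  - task 6 (Test): project_id=1 -> matches Epsilon
All 6 rows appear; 1 has NULL project.

SQL:
SELECT a.name, b.name AS project
FROM tasks a
LEFT JOIN projects b ON a.project_id = b.id

Result:
name      | project
----------+--------
Design    | Orion  
Setup     | Epsilon
Implement | NULL   
Audit     | Epsilon
Deploy    | Zeta   
Test      | Epsilon


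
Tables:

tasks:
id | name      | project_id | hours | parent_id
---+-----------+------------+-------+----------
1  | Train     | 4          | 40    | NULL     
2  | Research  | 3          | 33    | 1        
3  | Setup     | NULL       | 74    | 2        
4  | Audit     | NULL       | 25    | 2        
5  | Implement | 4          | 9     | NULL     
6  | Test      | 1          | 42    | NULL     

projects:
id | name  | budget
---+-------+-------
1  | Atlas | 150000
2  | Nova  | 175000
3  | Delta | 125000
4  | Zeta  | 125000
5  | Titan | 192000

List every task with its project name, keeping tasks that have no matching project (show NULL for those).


LEFT JOIN keeps every row from tasks (the left table); where project_id has no match in projects, the project columns become NULL. Walk through each task:
  - task 1 (Train): project_id=4 -> matches Zeta
  - task 2 (Research): project_id=3 -> matches Delta
  - task 3 (Setup): project_id=NULL, no match -> kept with NULL
  - task 4 (Audit): project_id=NULL, no match -> kept with NULL
  - task 5 (Implement): project_id=4 -> matches Zeta
  - task 6 (Test): project_id=1 -> matches Atlas
All 6 rows appear; 2 have NULL project.

SQL:
SELECT a.name, b.name AS project
FROM tasks a
LEFT JOIN projects b ON a.project_id = b.id

Result:
name      | project
----------+--------
Train     | Zeta   
Research  | Delta  
Setup     | NULL   
Audit     | NULL   
Implement | Zeta   
Test      | Atlas  


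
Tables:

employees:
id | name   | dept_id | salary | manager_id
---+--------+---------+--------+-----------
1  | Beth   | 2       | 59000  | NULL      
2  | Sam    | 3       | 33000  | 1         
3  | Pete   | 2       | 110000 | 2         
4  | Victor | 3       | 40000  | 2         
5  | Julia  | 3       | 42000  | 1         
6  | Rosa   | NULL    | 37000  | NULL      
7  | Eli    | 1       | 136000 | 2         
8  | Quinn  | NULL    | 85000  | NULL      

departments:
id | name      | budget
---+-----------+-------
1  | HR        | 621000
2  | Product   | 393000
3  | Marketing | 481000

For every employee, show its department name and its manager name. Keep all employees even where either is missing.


Two LEFT JOINs from the same base table employees: one to departments via dept_id, one to employees itself via manager_id. Both are LEFT so every employee is preserved.
Match against departments:
  - employee 1 (Beth): dept_id=2 -> matches Product
  - employee 2 (Sam): dept_id=3 -> matches Marketing
  - employee 3 (Pete): dept_id=2 -> matches Product
  - employee 4 (Victor): dept_id=3 -> matches Marketing
  - employee 5 (Julia): dept_id=3 -> matches Marketing
  - employee 6 (Rosa): dept_id=NULL, no match -> kept with NULL
  - employee 7 (Eli): dept_id=1 -> matches HR
  - employee 8 (Quinn): dept_id=NULL, no match -> kept with NULL
Match against employees (self):
  - employee 1 (Beth): manager_id=NULL -> NULL
  - employee 2 (Sam): manager_id=1 -> Beth
  - employee 3 (Pete): manager_id=2 -> Sam
  - employee 4 (Victor): manager_id=2 -> Sam
  - employee 5 (Julia): manager_id=1 -> Beth
  - employee 6 (Rosa): manager_id=NULL -> NULL
  - employee 7 (Eli): manager_id=2 -> Sam
  - employee 8 (Quinn): manager_id=NULL -> NULL

SQL:
SELECT a.name, b.name AS department, c.name AS manager
FROM employees a
LEFT JOIN departments b ON a.dept_id = b.id
LEFT JOIN employees c ON a.manager_id = c.id

Result:
name   | department | manager
-------+------------+--------
Beth   | Product    | NULL   
Sam    | Marketing  | Beth   
Pete   | Product    | Sam    
Victor | Marketing  | Sam    
Julia  | Marketing  | Beth   
Rosa   | NULL       | NULL   
Eli    | HR         | Sam    
Quinn  | NULL       | NULL   


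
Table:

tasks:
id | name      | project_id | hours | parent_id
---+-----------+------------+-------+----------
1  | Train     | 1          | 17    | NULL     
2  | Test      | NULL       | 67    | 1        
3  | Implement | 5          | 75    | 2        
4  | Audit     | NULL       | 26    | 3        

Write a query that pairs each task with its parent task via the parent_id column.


This is a self-join: tasks is joined to a second copy of itself, matching each row's parent_id to another row's id. Use LEFT JOIN so rows with parent_id=NULL are kept.
  - task 1 (Train): parent_id=NULL -> NULL
  - task 2 (Test): parent_id=1 -> Train
  - task 3 (Implement): parent_id=2 -> Test
  - task 4 (Audit): parent_id=3 -> Implement

SQL:
SELECT a.name AS item, b.name AS parent
FROM tasks a
LEFT JOIN tasks b ON a.parent_id = b.id

Result:
item      | parent   
----------+----------
Train     | NULL     
Test      | Train    
Implement | Test     
Audit     | Implement


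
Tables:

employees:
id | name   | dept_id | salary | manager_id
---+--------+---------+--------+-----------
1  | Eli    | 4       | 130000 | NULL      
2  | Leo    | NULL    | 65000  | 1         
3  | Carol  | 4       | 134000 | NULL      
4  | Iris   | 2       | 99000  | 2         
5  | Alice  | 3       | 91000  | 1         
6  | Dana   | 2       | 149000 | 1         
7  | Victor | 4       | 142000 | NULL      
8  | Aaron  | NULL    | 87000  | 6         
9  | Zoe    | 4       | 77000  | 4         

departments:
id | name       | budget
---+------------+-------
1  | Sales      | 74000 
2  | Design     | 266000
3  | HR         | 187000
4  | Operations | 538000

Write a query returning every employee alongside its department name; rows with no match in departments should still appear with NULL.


LEFT JOIN keeps every row from employees (the left table); where dept_id has no match in departments, the department columns become NULL. Walk through each employee:
  - employee 1 (Eli): dept_id=4 -> matches Operations
  - employee 2 (Leo): dept_id=NULL, no match -> kept with NULL
  - employee 3 (Carol): dept_id=4 -> matches Operations
  - employee 4 (Iris): dept_id=2 -> matches Design
  - employee 5 (Alice): dept_id=3 -> matches HR
  - employee 6 (Dana): dept_id=2 -> matches Design
  - employee 7 (Victor): dept_id=4 -> matches Operations
  - employee 8 (Aaron): dept_id=NULL, no match -> kept with NULL
  - employee 9 (Zoe): dept_id=4 -> matches Operations
All 9 rows appear; 2 have NULL department.

SQL:
SELECT a.name, b.name AS department
FROM employees a
LEFT JOIN departments b ON a.dept_id = b.id

Result:
name   | department
-------+-----------
Eli    | Operations
Leo    | NULL      
Carol  | Operations
Iris   | Design    
Alice  | HR        
Dana   | Design    
Victor | Operations
Aaron  | NULL      
Zoe    | Operations


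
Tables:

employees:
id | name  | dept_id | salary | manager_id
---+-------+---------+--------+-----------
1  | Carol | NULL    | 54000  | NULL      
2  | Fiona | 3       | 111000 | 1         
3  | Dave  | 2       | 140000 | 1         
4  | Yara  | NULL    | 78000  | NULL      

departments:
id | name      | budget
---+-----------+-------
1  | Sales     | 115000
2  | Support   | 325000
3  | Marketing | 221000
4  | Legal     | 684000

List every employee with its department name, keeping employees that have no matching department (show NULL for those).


LEFT JOIN keeps every row from employees (the left table); where dept_id has no match in departments, the department columns become NULL. Walk through each employee:
  - employee 1 (Carol): dept_id=NULL, no match -> kept with NULL
  - employee 2 (Fiona): dept_id=3 -> matches Marketing
  - employee 3 (Dave): dept_id=2 -> matches Support
  - employee 4 (Yara): dept_id=NULL, no match -> kept with NULL
All 4 rows appear; 2 have NULL department.

SQL:
SELECT a.name, b.name AS department
FROM employees a
LEFT JOIN departments b ON a.dept_id = b.id

Result:
name  | department
------+-----------
Carol | NULL      
Fiona | Marketing 
Dave  | Support   
Yara  | NULL      


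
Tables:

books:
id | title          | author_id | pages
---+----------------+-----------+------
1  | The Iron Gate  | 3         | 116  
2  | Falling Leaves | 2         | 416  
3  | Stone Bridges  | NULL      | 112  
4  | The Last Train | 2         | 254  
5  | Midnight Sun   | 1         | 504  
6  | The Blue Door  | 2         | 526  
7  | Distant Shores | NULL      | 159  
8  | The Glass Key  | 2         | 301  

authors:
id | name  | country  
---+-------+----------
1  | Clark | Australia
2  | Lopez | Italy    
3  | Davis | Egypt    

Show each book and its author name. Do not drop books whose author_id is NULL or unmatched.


LEFT JOIN keeps every row from books (the left table); where author_id has no match in authors, the author columns become NULL. Walk through each book:
  - book 1 (The Iron Gate): author_id=3 -> matches Davis
  - book 2 (Falling Leaves): author_id=2 -> matches Lopez
  - book 3 (Stone Bridges): author_id=NULL, no match -> kept with NULL
  - book 4 (The Last Train): author_id=2 -> matches Lopez
  - book 5 (Midnight Sun): author_id=1 -> matches Clark
  - book 6 (The Blue Door): author_id=2 -> matches Lopez
  - book 7 (Distant Shores): author_id=NULL, no match -> kept with NULL
  - book 8 (The Glass Key): author_id=2 -> matches Lopez
All 8 rows appear; 2 have NULL author.

SQL:
SELECT a.title, b.name AS author
FROM books a
LEFT JOIN authors b ON a.author_id = b.id

Result:
title          | author
---------------+-------
The Iron Gate  | Davis 
Falling Leaves | Lopez 
Stone Bridges  | NULL  
The Last Train | Lopez 
Midnight Sun   | Clark 
The Blue Door  | Lopez 
Distant Shores | NULL  
The Glass Key  | Lopez 


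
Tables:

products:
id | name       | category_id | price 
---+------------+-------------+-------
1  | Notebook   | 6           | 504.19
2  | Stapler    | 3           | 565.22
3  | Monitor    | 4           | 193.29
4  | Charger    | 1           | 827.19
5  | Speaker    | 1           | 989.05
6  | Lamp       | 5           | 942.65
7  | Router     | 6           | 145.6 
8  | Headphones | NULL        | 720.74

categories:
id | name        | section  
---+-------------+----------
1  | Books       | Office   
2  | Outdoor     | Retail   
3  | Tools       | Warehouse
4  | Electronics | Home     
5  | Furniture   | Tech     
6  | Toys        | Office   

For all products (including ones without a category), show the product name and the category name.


LEFT JOIN keeps every row from products (the left table); where category_id has no match in categories, the category columns become NULL. Walk through each product:
  - product 1 (Notebook): category_id=6 -> matches Toys
  - product 2 (Stapler): category_id=3 -> matches Tools
  - product 3 (Monitor): category_id=4 -> matches Electronics
  - product 4 (Charger): category_id=1 -> matches Books
  - product 5 (Speaker): category_id=1 -> matches Books
  - product 6 (Lamp): category_id=5 -> matches Furniture
  - product 7 (Router): category_id=6 -> matches Toys
  - product 8 (Headphones): category_id=NULL, no match -> kept with NULL
All 8 rows appear; 1 has NULL category.

SQL:
SELECT a.name, b.name AS category
FROM products a
LEFT JOIN categories b ON a.category_id = b.id

Result:
name       | category   
-----------+------------
Notebook   | Toys       
Stapler    | Tools      
Monitor    | Electronics
Charger    | Books      
Speaker    | Books      
Lamp       | Furniture  
Router     | Toys       
Headphones | NULL       


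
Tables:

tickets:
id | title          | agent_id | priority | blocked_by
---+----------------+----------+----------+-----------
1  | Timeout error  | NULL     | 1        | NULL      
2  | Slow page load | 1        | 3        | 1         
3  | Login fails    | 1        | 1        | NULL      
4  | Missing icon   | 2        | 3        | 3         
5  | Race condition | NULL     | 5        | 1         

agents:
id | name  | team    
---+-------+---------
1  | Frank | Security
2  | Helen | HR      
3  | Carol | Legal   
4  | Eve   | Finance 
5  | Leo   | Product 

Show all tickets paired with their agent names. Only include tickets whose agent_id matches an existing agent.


INNER JOIN keeps only tickets rows whose agent_id matches an id in agents. Walk through each ticket:
  - ticket 1 (Timeout error): agent_id=NULL, no match -> dropped
  - ticket 2 (Slow page load): agent_id=1 -> matches Frank
  - ticket 3 (Login fails): agent_id=1 -> matches Frank
  - ticket 4 (Missing icon): agent_id=2 -> matches Helen
  - ticket 5 (Race condition): agent_id=NULL, no match -> dropped
So 2 of 5 rows are dropped.

SQL:
SELECT a.title, b.name AS agent
FROM tickets a
INNER JOIN agents b ON a.agent_id = b.id

Result:
title          | agent
---------------+------
Slow page load | Frank
Login fails    | Frank
Missing icon   | Helen


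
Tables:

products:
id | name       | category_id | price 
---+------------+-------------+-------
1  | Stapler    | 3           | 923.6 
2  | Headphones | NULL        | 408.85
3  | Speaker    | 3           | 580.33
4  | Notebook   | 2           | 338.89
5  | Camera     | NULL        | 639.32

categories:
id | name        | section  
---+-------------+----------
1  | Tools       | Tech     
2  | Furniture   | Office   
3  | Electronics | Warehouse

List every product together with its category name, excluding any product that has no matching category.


INNER JOIN keeps only products rows whose category_id matches an id in categories. Walk through each product:
  - product 1 (Stapler): category_id=3 -> matches Electronics
  - product 2 (Headphones): category_id=NULL, no match -> dropped
  - product 3 (Speaker): category_id=3 -> matches Electronics
  - product 4 (Notebook): category_id=2 -> matches Furniture
  - product 5 (Camera): category_id=NULL, no match -> dropped
So 2 of 5 rows are dropped.

SQL:
SELECT a.name, b.name AS category
FROM products a
INNER JOIN categories b ON a.category_id = b.id

Result:
name     | category   
---------+------------
Stapler  | Electronics
Speaker  | Electronics
Notebook | Furniture  


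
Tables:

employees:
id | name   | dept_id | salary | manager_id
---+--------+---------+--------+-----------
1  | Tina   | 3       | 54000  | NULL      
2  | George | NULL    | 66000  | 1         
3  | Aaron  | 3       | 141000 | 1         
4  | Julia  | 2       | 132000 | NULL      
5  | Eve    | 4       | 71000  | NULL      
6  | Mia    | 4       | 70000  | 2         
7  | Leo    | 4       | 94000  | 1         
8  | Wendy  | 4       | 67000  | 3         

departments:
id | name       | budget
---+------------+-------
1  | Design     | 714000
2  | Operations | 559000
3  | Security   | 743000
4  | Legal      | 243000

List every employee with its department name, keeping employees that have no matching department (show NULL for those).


LEFT JOIN keeps every row from employees (the left table); where dept_id has no match in departments, the department columns become NULL. Walk through each employee:
  - employee 1 (Tina): dept_id=3 -> matches Security
  - employee 2 (George): dept_id=NULL, no match -> kept with NULL
  - employee 3 (Aaron): dept_id=3 -> matches Security
  - employee 4 (Julia): dept_id=2 -> matches Operations
  - employee 5 (Eve): dept_id=4 -> matches Legal
  - employee 6 (Mia): dept_id=4 -> matches Legal
  - employee 7 (Leo): dept_id=4 -> matches Legal
  - employee 8 (Wendy): dept_id=4 -> matches Legal
All 8 rows appear; 1 has NULL department.

SQL:
SELECT a.name, b.name AS department
FROM employees a
LEFT JOIN departments b ON a.dept_id = b.id

Result:
name   | department
-------+-----------
Tina   | Security  
George | NULL      
Aaron  | Security  
Julia  | Operations
Eve    | Legal     
Mia    | Legal     
Leo    | Legal     
Wendy  | Legal     


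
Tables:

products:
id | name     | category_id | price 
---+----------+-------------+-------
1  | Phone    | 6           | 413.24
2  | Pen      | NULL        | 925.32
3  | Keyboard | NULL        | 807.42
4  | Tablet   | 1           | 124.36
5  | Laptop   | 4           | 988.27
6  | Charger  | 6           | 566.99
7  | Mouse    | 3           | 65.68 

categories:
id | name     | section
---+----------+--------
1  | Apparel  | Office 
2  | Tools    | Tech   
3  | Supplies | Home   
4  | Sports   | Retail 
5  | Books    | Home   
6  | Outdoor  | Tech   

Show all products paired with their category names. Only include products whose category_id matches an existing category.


INNER JOIN keeps only products rows whose category_id matches an id in categories. Walk through each product:
  - product 1 (Phone): category_id=6 -> matches Outdoor
  - product 2 (Pen): category_id=NULL, no match -> dropped
  - product 3 (Keyboard): category_id=NULL, no match -> dropped
  - product 4 (Tablet): category_id=1 -> matches Apparel
  - product 5 (Laptop): category_id=4 -> matches Sports
  - product 6 (Charger): category_id=6 -> matches Outdoor
  - product 7 (Mouse): category_id=3 -> matches Supplies
So 2 of 7 rows are dropped.

SQL:
SELECT a.name, b.name AS category
FROM products a
INNER JOIN categories b ON a.category_id = b.id

Result:
name    | category
--------+---------
Phone   | Outdoor 
Tablet  | Apparel 
Laptop  | Sports  
Charger | Outdoor 
Mouse   | Supplies


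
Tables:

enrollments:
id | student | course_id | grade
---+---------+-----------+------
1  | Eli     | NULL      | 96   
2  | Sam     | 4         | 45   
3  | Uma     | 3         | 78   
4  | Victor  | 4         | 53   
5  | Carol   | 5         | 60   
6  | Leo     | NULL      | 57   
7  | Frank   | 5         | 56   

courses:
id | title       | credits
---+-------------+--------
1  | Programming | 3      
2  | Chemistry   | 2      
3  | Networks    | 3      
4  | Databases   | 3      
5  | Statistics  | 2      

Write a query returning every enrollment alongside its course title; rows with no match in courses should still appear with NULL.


LEFT JOIN keeps every row from enrollments (the left table); where course_id has no match in courses, the course columns become NULL. Walk through each enrollment:
  - enrollment 1 (Eli): course_id=NULL, no match -> kept with NULL
  - enrollment 2 (Sam): course_id=4 -> matches Databases
  - enrollment 3 (Uma): course_id=3 -> matches Networks
  - enrollment 4 (Victor): course_id=4 -> matches Databases
  - enrollment 5 (Carol): course_id=5 -> matches Statistics
  - enrollment 6 (Leo): course_id=NULL, no match -> kept with NULL
  - enrollment 7 (Frank): course_id=5 -> matches Statistics
All 7 rows appear; 2 have NULL course.

SQL:
SELECT a.student, b.title AS course
FROM enrollments a
LEFT JOIN courses b ON a.course_id = b.id

Result:
student | course    
--------+-----------
Eli     | NULL      
Sam     | Databases 
Uma     | Networks  
Victor  | Databases 
Carol   | Statistics
Leo     | NULL      
Frank   | Statistics


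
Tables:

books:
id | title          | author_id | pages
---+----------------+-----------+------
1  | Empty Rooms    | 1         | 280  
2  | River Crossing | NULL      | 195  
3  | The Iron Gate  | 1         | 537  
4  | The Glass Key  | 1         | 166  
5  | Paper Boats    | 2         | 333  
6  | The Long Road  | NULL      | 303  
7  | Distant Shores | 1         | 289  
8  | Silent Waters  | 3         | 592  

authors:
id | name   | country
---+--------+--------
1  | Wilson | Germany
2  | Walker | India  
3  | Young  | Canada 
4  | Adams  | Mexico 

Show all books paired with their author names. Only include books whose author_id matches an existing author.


INNER JOIN keeps only books rows whose author_id matches an id in authors. Walk through each book:
  - book 1 (Empty Rooms): author_id=1 -> matches Wilson
  - book 2 (River Crossing): author_id=NULL, no match -> dropped
  - book 3 (The Iron Gate): author_id=1 -> matches Wilson
  - book 4 (The Glass Key): author_id=1 -> matches Wilson
  - book 5 (Paper Boats): author_id=2 -> matches Walker
  - book 6 (The Long Road): author_id=NULL, no match -> dropped
  - book 7 (Distant Shores): author_id=1 -> matches Wilson
  - book 8 (Silent Waters): author_id=3 -> matches Young
So 2 of 8 rows are dropped.

SQL:
SELECT a.title, b.name AS author
FROM books a
INNER JOIN authors b ON a.author_id = b.id

Result:
title          | author
---------------+-------
Empty Rooms    | Wilson
The Iron Gate  | Wilson
The Glass Key  | Wilson
Paper Boats    | Walker
Distant Shores | Wilson
Silent Waters  | Young 


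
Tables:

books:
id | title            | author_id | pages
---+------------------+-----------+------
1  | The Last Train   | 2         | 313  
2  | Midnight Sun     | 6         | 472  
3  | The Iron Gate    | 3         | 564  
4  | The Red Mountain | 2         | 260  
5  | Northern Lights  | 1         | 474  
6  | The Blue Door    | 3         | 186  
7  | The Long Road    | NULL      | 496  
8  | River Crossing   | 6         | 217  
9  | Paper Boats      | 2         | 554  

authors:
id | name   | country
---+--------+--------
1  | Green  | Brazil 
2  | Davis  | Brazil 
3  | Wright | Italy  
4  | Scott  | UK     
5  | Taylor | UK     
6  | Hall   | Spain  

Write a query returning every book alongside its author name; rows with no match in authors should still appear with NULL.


LEFT JOIN keeps every row from books (the left table); where author_id has no match in authors, the author columns become NULL. Walk through each book:
  - book 1 (The Last Train): author_id=2 -> matches Davis
  - book 2 (Midnight Sun): author_id=6 -> matches Hall
  - book 3 (The Iron Gate): author_id=3 -> matches Wright
  - book 4 (The Red Mountain): author_id=2 -> matches Davis
  - book 5 (Northern Lights): author_id=1 -> matches Green
  - book 6 (The Blue Door): author_id=3 -> matches Wright
  - book 7 (The Long Road): author_id=NULL, no match -> kept with NULL
  - book 8 (River Crossing): author_id=6 -> matches Hall
  - book 9 (Paper Boats): author_id=2 -> matches Davis
All 9 rows appear; 1 has NULL author.

SQL:
SELECT a.title, b.name AS author
FROM books a
LEFT JOIN authors b ON a.author_id = b.id

Result:
title            | author
-----------------+-------
The Last Train   | Davis 
Midnight Sun     | Hall  
The Iron Gate    | Wright
The Red Mountain | Davis 
Northern Lights  | Green 
The Blue Door    | Wright
The Long Road    | NULL  
River Crossing   | Hall  
Paper Boats      | Davis 


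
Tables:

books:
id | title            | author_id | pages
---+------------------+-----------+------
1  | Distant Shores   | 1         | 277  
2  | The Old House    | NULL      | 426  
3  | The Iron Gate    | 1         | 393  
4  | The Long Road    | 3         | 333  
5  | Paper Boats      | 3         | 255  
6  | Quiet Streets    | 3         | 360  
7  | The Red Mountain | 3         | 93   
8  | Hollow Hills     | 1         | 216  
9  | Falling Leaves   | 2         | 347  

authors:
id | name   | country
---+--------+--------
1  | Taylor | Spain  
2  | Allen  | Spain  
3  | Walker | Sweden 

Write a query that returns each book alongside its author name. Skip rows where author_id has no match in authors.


INNER JOIN keeps only books rows whose author_id matches an id in authors. Walk through each book:
  - book 1 (Distant Shores): author_id=1 -> matches Taylor
  - book 2 (The Old House): author_id=NULL, no match -> dropped
  - book 3 (The Iron Gate): author_id=1 -> matches Taylor
  - book 4 (The Long Road): author_id=3 -> matches Walker
  - book 5 (Paper Boats): author_id=3 -> matches Walker
  - book 6 (Quiet Streets): author_id=3 -> matches Walker
  - book 7 (The Red Mountain): author_id=3 -> matches Walker
  - book 8 (Hollow Hills): author_id=1 -> matches Taylor
  - book 9 (Falling Leaves): author_id=2 -> matches Allen
So 1 of 9 rows is dropped.

SQL:
SELECT a.title, b.name AS author
FROM books a
INNER JOIN authors b ON a.author_id = b.id

Result:
title            | author
-----------------+-------
Distant Shores   | Taylor
The Iron Gate    | Taylor
The Long Road    | Walker
Paper Boats      | Walker
Quiet Streets    | Walker
The Red Mountain | Walker
Hollow Hills     | Taylor
Falling Leaves   | Allen 


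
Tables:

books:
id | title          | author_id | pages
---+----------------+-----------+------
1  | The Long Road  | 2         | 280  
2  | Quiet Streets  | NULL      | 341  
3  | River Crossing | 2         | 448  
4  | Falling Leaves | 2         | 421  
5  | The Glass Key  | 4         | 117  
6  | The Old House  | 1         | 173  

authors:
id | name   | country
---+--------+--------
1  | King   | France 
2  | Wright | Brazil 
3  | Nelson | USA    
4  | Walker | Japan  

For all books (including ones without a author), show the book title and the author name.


LEFT JOIN keeps every row from books (the left table); where author_id has no match in authors, the author columns become NULL. Walk through each book:
  - book 1 (The Long Road): author_id=2 -> matches Wright
  - book 2 (Quiet Streets): author_id=NULL, no match -> kept with NULL
  - book 3 (River Crossing): author_id=2 -> matches Wright
  - book 4 (Falling Leaves): author_id=2 -> matches Wright
  - book 5 (The Glass Key): author_id=4 -> matches Walker
  - book 6 (The Old House): author_id=1 -> matches King
All 6 rows appear; 1 has NULL author.

SQL:
SELECT a.title, b.name AS author
FROM books a
LEFT JOIN authors b ON a.author_id = b.id

Result:
title          | author
---------------+-------
The Long Road  | Wright
Quiet Streets  | NULL  
River Crossing | Wright
Falling Leaves | Wright
The Glass Key  | Walker
The Old House  | King  


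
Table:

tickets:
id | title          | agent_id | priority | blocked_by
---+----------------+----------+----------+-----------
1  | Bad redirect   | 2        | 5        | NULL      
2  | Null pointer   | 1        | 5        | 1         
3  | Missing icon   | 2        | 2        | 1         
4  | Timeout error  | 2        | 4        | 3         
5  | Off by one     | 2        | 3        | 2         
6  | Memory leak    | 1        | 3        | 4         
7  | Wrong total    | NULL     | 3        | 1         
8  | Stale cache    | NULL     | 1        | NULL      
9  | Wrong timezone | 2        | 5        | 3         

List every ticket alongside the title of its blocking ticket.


This is a self-join: tickets is joined to a second copy of itself, matching each row's blocked_by to another row's id. Use LEFT JOIN so rows with blocked_by=NULL are kept.
  - ticket 1 (Bad redirect): blocked_by=NULL -> NULL
  - ticket 2 (Null pointer): blocked_by=1 -> Bad redirect
  - ticket 3 (Missing icon): blocked_by=1 -> Bad redirect
  - ticket 4 (Timeout error): blocked_by=3 -> Missing icon
  - ticket 5 (Off by one): blocked_by=2 -> Null pointer
  - ticket 6 (Memory leak): blocked_by=4 -> Timeout error
  - ticket 7 (Wrong total): blocked_by=1 -> Bad redirect
  - ticket 8 (Stale cache): blocked_by=NULL -> NULL
  - ticket 9 (Wrong timezone): blocked_by=3 -> Missing icon

SQL:
SELECT a.title AS item, b.title AS blocked_by
FROM tickets a
LEFT JOIN tickets b ON a.blocked_by = b.id

Result:
item           | blocked_by   
---------------+--------------
Bad redirect   | NULL         
Null pointer   | Bad redirect 
Missing icon   | Bad redirect 
Timeout error  | Missing icon 
Off by one     | Null pointer 
Memory leak    | Timeout error
Wrong total    | Bad redirect 
Stale cache    | NULL         
Wrong timezone | Missing icon 


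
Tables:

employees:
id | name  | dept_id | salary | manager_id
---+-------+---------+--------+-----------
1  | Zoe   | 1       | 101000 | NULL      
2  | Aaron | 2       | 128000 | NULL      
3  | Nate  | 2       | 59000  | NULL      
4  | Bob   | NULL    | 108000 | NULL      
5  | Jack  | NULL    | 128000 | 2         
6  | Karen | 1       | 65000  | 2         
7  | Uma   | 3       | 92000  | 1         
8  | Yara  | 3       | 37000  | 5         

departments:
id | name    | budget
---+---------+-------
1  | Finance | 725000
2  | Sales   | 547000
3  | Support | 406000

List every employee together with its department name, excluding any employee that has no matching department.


INNER JOIN keeps only employees rows whose dept_id matches an id in departments. Walk through each employee:
  - employee 1 (Zoe): dept_id=1 -> matches Finance
  - employee 2 (Aaron): dept_id=2 -> matches Sales
  - employee 3 (Nate): dept_id=2 -> matches Sales
  - employee 4 (Bob): dept_id=NULL, no match -> dropped
  - employee 5 (Jack): dept_id=NULL, no match -> dropped
  - employee 6 (Karen): dept_id=1 -> matches Finance
  - employee 7 (Uma): dept_id=3 -> matches Support
  - employee 8 (Yara): dept_id=3 -> matches Support
So 2 of 8 rows are dropped.

SQL:
SELECT a.name, b.name AS department
FROM employees a
INNER JOIN departments b ON a.dept_id = b.id

Result:
name  | department
------+-----------
Zoe   | Finance   
Aaron | Sales     
Nate  | Sales     
Karen | Finance   
Uma   | Support   
Yara  | Support   


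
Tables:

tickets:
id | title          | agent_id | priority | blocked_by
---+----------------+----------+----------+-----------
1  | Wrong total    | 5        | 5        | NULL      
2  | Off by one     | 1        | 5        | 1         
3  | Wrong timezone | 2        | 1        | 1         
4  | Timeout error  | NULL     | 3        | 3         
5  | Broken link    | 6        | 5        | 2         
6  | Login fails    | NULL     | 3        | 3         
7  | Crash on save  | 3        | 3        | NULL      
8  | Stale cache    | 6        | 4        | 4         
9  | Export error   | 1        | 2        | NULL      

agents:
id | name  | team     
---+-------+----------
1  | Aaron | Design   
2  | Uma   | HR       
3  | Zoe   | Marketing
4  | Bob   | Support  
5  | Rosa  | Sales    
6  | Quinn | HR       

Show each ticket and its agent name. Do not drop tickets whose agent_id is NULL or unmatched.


LEFT JOIN keeps every row from tickets (the left table); where agent_id has no match in agents, the agent columns become NULL. Walk through each ticket:
  - ticket 1 (Wrong total): agent_id=5 -> matches Rosa
  - ticket 2 (Off by one): agent_id=1 -> matches Aaron
  - ticket 3 (Wrong timezone): agent_id=2 -> matches Uma
  - ticket 4 (Timeout error): agent_id=NULL, no match -> kept with NULL
  - ticket 5 (Broken link): agent_id=6 -> matches Quinn
  - ticket 6 (Login fails): agent_id=NULL, no match -> kept with NULL
  - ticket 7 (Crash on save): agent_id=3 -> matches Zoe
  - ticket 8 (Stale cache): agent_id=6 -> matches Quinn
  - ticket 9 (Export error): agent_id=1 -> matches Aaron
All 9 rows appear; 2 have NULL agent.

SQL:
SELECT a.title, b.name AS agent
FROM tickets a
LEFT JOIN agents b ON a.agent_id = b.id

Result:
title          | agent
---------------+------
Wrong total    | Rosa 
Off by one     | Aaron
Wrong timezone | Uma  
Timeout error  | NULL 
Broken link    | Quinn
Login fails    | NULL 
Crash on save  | Zoe  
Stale cache    | Quinn
Export error   | Aaron


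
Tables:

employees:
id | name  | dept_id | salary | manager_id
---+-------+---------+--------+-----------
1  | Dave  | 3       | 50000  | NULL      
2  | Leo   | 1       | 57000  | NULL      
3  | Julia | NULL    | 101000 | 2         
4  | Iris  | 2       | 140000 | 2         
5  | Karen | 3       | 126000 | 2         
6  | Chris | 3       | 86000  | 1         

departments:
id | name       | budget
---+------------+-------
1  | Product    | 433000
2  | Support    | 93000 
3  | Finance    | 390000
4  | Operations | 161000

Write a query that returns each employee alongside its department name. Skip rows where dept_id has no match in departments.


INNER JOIN keeps only employees rows whose dept_id matches an id in departments. Walk through each employee:
  - employee 1 (Dave): dept_id=3 -> matches Finance
  - employee 2 (Leo): dept_id=1 -> matches Product
  - employee 3 (Julia): dept_id=NULL, no match -> dropped
  - employee 4 (Iris): dept_id=2 -> matches Support
  - employee 5 (Karen): dept_id=3 -> matches Finance
  - employee 6 (Chris): dept_id=3 -> matches Finance
So 1 of 6 rows is dropped.

SQL:
SELECT a.name, b.name AS department
FROM employees a
INNER JOIN departments b ON a.dept_id = b.id

Result:
name  | department
------+-----------
Dave  | Finance   
Leo   | Product   
Iris  | Support   
Karen | Finance   
Chris | Finance   


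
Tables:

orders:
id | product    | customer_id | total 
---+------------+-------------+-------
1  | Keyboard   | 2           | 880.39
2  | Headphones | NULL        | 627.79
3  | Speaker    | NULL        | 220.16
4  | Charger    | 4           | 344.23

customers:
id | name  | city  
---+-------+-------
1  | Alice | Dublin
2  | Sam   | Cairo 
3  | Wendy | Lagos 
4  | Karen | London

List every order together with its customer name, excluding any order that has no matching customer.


INNER JOIN keeps only orders rows whose customer_id matches an id in customers. Walk through each order:
  - order 1 (Keyboard): customer_id=2 -> matches Sam
  - order 2 (Headphones): customer_id=NULL, no match -> dropped
  - order 3 (Speaker): customer_id=NULL, no match -> dropped
  - order 4 (Charger): customer_id=4 -> matches Karen
So 2 of 4 rows are dropped.

SQL:
SELECT a.product, b.name AS customer
FROM orders a
INNER JOIN customers b ON a.customer_id = b.id

Result:
product  | customer
---------+---------
Keyboard | Sam     
Charger  | Karen   


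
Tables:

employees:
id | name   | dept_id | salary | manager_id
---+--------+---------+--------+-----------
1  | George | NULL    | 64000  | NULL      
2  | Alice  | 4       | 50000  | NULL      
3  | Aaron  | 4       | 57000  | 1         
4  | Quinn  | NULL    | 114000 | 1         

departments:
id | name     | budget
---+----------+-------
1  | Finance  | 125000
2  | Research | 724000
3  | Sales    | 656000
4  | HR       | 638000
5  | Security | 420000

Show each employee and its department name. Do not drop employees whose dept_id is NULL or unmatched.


LEFT JOIN keeps every row from employees (the left table); where dept_id has no match in departments, the department columns become NULL. Walk through each employee:
  - employee 1 (George): dept_id=NULL, no match -> kept with NULL
  - employee 2 (Alice): dept_id=4 -> matches HR
  - employee 3 (Aaron): dept_id=4 -> matches HR
  - employee 4 (Quinn): dept_id=NULL, no match -> kept with NULL
All 4 rows appear; 2 have NULL department.

SQL:
SELECT a.name, b.name AS department
FROM employees a
LEFT JOIN departments b ON a.dept_id = b.id

Result:
name   | department
-------+-----------
George | NULL      
Alice  | HR        
Aaron  | HR        
Quinn  | NULL      


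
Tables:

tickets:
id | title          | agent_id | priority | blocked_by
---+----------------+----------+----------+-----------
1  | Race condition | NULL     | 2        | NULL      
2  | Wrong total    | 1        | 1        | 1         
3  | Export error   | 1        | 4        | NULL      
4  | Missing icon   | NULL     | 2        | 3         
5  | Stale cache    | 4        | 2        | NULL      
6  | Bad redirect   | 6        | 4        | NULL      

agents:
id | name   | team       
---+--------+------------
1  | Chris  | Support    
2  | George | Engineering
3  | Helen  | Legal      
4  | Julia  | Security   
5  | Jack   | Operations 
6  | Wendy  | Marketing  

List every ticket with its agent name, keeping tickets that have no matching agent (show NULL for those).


LEFT JOIN keeps every row from tickets (the left table); where agent_id has no match in agents, the agent columns become NULL. Walk through each ticket:
  - ticket 1 (Race condition): agent_id=NULL, no match -> kept with NULL
  - ticket 2 (Wrong total): agent_id=1 -> matches Chris
  - ticket 3 (Export error): agent_id=1 -> matches Chris
  - ticket 4 (Missing icon): agent_id=NULL, no match -> kept with NULL
  - ticket 5 (Stale cache): agent_id=4 -> matches Julia
  - ticket 6 (Bad redirect): agent_id=6 -> matches Wendy
All 6 rows appear; 2 have NULL agent.

SQL:
SELECT a.title, b.name AS agent
FROM tickets a
LEFT JOIN agents b ON a.agent_id = b.id

Result:
title          | agent
---------------+------
Race condition | NULL 
Wrong total    | Chris
Export error   | Chris
Missing icon   | NULL 
Stale cache    | Julia
Bad redirect   | Wendy
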